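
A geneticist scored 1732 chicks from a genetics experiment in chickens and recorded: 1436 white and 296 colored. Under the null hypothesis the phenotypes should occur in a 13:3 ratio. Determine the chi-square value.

Total ratio parts = 16. Expected numbers out of 1732:
  white: 1732 × 13/16 = 1407.25
  colored: 1732 × 3/16 = 324.75
χ² = Σ (O − E)² / E
  white: (1436 − 1407.25)² / 1407.25 = 0.5874
  colored: (296 − 324.75)² / 324.75 = 2.5452
χ² = 0.5874 + 2.5452 = 3.1326 ≈ 3.133

3.133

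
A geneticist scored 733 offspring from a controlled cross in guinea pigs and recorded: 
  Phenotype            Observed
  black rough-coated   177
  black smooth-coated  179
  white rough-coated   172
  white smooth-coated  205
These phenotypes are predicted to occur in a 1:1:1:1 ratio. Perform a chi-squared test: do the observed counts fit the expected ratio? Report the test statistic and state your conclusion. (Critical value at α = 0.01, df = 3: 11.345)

3.584; consistent

Under the 1:1:1:1 hypothesis (Σ ratio = 4, N = 733):
  black rough-coated: 733 × 1/4 = 183.25
  black smooth-coated: 733 × 1/4 = 183.25
  white rough-coated: 733 × 1/4 = 183.25
  white smooth-coated: 733 × 1/4 = 183.25
χ² = Σ (O − E)² / E
  black rough-coated: (177 − 183.25)² / 183.25 = 0.2132
  black smooth-coated: (179 − 183.25)² / 183.25 = 0.0986
  white rough-coated: (172 − 183.25)² / 183.25 = 0.6907
  white smooth-coated: (205 − 183.25)² / 183.25 = 2.5815
χ² = 0.2132 + 0.0986 + 0.6907 + 2.5815 = 3.584
Degrees of freedom = 4 − 1 = 3; critical value at α = 0.01 is 11.345.
Since 3.584 < 11.345, we fail to reject the null hypothesis — the data are consistent with the 1:1:1:1 ratio.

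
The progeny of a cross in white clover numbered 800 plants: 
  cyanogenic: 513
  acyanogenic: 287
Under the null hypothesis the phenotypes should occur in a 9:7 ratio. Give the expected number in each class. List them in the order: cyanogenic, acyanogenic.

450, 350

Total ratio parts = 16. Expected numbers out of 800:
  cyanogenic: 800 × 9/16 = 450
  acyanogenic: 800 × 7/16 = 350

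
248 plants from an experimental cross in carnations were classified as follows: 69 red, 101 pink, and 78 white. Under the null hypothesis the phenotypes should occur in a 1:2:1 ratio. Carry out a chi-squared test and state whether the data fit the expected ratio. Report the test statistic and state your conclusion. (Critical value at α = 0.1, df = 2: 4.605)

Under the 1:2:1 hypothesis (Σ ratio = 4, N = 248):
  red: 248 × 1/4 = 62
  pink: 248 × 2/4 = 124
  white: 248 × 1/4 = 62
χ² = Σ (O − E)² / E
  red: (69 − 62)² / 62 = 0.7903
  pink: (101 − 124)² / 124 = 4.2661
  white: (78 − 62)² / 62 = 4.1290
χ² = 0.7903 + 4.2661 + 4.1290 = 9.1854 ≈ 9.185
Degrees of freedom = 3 − 1 = 2; critical value at α = 0.1 is 4.605.
Since 9.185 > 4.605, we reject the null hypothesis — the data do not fit the 1:2:1 ratio.

9.185; not consistent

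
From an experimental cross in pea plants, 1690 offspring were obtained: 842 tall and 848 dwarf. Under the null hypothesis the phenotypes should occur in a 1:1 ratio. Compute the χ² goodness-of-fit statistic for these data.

The 1:1 ratio has 2 parts, so with N = 1690 the expected counts are:
  tall: 1690 × 1/2 = 845
  dwarf: 1690 × 1/2 = 845
χ² = Σ (O − E)² / E
  tall: (842 − 845)² / 845 = 0.0107
  dwarf: (848 − 845)² / 845 = 0.0107
χ² = 0.0107 + 0.0107 = 0.0214 ≈ 0.021

0.021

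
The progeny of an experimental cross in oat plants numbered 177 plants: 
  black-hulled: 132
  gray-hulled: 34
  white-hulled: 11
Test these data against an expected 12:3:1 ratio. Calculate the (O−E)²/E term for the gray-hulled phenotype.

Under the 12:3:1 hypothesis (Σ ratio = 16, N = 177):
  black-hulled: 177 × 12/16 = 132.75
  gray-hulled: 177 × 3/16 = 33.1875
  white-hulled: 177 × 1/16 = 11.0625
Contribution of gray-hulled: (34 − 33.1875)² / 33.1875 = 0.0199

0.020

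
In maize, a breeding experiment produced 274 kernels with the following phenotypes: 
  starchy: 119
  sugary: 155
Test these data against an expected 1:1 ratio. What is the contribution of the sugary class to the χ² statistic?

2.365

The 1:1 ratio has 2 parts, so with N = 274 the expected counts are:
  starchy: 274 × 1/2 = 137
  sugary: 274 × 1/2 = 137
Contribution of sugary: (155 − 137)² / 137 = 2.3650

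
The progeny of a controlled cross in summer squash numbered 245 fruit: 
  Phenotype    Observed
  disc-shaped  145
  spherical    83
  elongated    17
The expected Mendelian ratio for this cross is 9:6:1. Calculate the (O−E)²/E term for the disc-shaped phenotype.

0.375

The 9:6:1 ratio has 16 parts, so with N = 245 the expected counts are:
  disc-shaped: 245 × 9/16 = 137.8125
  spherical: 245 × 6/16 = 91.875
  elongated: 245 × 1/16 = 15.3125
Contribution of disc-shaped: (145 − 137.8125)² / 137.8125 = 0.3749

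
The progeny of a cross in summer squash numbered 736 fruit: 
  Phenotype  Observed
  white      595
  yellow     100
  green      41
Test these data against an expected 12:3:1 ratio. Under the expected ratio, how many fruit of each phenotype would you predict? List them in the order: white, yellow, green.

552, 138, 46

Expected counts for N = 736 under a 12:3:1 ratio (total parts = 16):
  white: 736 × 12/16 = 552
  yellow: 736 × 3/16 = 138
  green: 736 × 1/16 = 46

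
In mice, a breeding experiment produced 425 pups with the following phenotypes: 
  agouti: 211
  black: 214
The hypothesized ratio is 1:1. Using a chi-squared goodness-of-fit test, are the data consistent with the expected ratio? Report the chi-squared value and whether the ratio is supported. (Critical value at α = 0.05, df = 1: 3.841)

Total ratio parts = 2. Expected numbers out of 425:
  agouti: 425 × 1/2 = 212.5
  black: 425 × 1/2 = 212.5
χ² = Σ (O − E)² / E
  agouti: (211 − 212.5)² / 212.5 = 0.0106
  black: (214 − 212.5)² / 212.5 = 0.0106
χ² = 0.0106 + 0.0106 = 0.0212 ≈ 0.021
Degrees of freedom = 2 − 1 = 1; critical value at α = 0.05 is 3.841.
Since 0.021 < 3.841, we fail to reject the null hypothesis — the data are consistent with the 1:1 ratio.

0.021; consistent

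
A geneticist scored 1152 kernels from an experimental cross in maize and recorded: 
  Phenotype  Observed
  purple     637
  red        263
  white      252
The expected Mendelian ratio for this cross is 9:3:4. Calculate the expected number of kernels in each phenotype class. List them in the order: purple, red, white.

648, 216, 288

Under the 9:3:4 hypothesis (Σ ratio = 16, N = 1152):
  purple: 1152 × 9/16 = 648
  red: 1152 × 3/16 = 216
  white: 1152 × 4/16 = 288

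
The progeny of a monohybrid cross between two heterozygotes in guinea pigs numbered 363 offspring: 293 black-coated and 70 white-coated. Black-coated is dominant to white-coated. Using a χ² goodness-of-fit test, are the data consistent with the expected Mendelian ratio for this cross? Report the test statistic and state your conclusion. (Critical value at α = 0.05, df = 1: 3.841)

6.326; not consistent

For a monohybrid cross between heterozygotes with complete dominance, the expected phenotypic ratio is 3:1.
The 3:1 ratio has 4 parts, so with N = 363 the expected counts are:
  black-coated: 363 × 3/4 = 272.25
  white-coated: 363 × 1/4 = 90.75
χ² = Σ (O − E)² / E
  black-coated: (293 − 272.25)² / 272.25 = 1.5815
  white-coated: (70 − 90.75)² / 90.75 = 4.7445
χ² = 1.5815 + 4.7445 = 6.326
Degrees of freedom = 2 − 1 = 1; critical value at α = 0.05 is 3.841.
Since 6.326 > 3.841, we reject the null hypothesis — the data do not fit the 3:1 ratio.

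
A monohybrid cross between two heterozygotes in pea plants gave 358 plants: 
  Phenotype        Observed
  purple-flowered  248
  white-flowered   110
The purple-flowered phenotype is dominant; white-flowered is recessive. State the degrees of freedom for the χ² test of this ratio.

1

For a monohybrid cross between heterozygotes with complete dominance, the expected phenotypic ratio is 3:1.
A goodness-of-fit test with 2 phenotype classes has df = 2 − 1 = 1.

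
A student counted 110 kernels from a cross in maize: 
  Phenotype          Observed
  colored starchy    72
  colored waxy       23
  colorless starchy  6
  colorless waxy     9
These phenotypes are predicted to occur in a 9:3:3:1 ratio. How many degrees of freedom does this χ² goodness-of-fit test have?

A goodness-of-fit test with 4 phenotype classes has df = 4 − 1 = 3.

3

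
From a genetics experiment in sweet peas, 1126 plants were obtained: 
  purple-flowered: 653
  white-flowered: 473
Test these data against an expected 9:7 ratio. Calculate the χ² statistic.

1.390

Total ratio parts = 16. Expected numbers out of 1126:
  purple-flowered: 1126 × 9/16 = 633.375
  white-flowered: 1126 × 7/16 = 492.625
χ² = Σ (O − E)² / E
  purple-flowered: (653 − 633.375)² / 633.375 = 0.6081
  white-flowered: (473 − 492.625)² / 492.625 = 0.7818
χ² = 0.6081 + 0.7818 = 1.3899 ≈ 1.390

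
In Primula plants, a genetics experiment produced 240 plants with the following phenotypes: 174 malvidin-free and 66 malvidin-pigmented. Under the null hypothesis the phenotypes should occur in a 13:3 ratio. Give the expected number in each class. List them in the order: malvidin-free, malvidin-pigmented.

195, 45

Total ratio parts = 16. Expected numbers out of 240:
  malvidin-free: 240 × 13/16 = 195
  malvidin-pigmented: 240 × 3/16 = 45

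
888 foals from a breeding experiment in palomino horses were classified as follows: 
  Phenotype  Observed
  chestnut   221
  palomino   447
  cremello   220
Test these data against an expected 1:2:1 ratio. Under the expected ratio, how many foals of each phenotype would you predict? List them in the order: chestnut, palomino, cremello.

222, 444, 222

Expected counts for N = 888 under a 1:2:1 ratio (total parts = 4):
  chestnut: 888 × 1/4 = 222
  palomino: 888 × 2/4 = 444
  cremello: 888 × 1/4 = 222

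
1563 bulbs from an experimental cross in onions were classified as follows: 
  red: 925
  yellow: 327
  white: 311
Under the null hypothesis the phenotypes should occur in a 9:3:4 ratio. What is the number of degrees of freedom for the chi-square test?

A goodness-of-fit test with 3 phenotype classes has df = 3 − 1 = 2.

2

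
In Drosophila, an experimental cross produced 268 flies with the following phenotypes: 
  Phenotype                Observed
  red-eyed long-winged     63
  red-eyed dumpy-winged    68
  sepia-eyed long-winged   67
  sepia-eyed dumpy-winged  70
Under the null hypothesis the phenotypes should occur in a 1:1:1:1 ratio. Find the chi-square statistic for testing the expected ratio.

0.388

The 1:1:1:1 ratio has 4 parts, so with N = 268 the expected counts are:
  red-eyed long-winged: 268 × 1/4 = 67
  red-eyed dumpy-winged: 268 × 1/4 = 67
  sepia-eyed long-winged: 268 × 1/4 = 67
  sepia-eyed dumpy-winged: 268 × 1/4 = 67
χ² = Σ (O − E)² / E
  red-eyed long-winged: (63 − 67)² / 67 = 0.2388
  red-eyed dumpy-winged: (68 − 67)² / 67 = 0.0149
  sepia-eyed long-winged: (67 − 67)² / 67 = 0.0000
  sepia-eyed dumpy-winged: (70 − 67)² / 67 = 0.1343
χ² = 0.2388 + 0.0149 + 0.0000 + 0.1343 = 0.388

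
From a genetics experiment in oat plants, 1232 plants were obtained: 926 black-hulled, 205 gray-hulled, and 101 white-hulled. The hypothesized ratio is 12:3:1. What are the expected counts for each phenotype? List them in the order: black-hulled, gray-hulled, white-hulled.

924, 231, 77

The 12:3:1 ratio has 16 parts, so with N = 1232 the expected counts are:
  black-hulled: 1232 × 12/16 = 924
  gray-hulled: 1232 × 3/16 = 231
  white-hulled: 1232 × 1/16 = 77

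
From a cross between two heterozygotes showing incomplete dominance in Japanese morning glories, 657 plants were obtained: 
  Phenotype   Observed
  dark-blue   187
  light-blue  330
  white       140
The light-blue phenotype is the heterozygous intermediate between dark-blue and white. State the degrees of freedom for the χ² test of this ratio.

2

With incomplete dominance, a heterozygote × heterozygote cross gives a 1:2:1 phenotypic ratio.
A goodness-of-fit test with 3 phenotype classes has df = 3 − 1 = 2.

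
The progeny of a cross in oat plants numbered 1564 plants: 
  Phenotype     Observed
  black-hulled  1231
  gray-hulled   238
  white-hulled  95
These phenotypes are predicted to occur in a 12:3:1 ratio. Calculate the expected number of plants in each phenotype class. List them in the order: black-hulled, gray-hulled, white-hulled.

1173, 293.25, 97.75

Total ratio parts = 16. Expected numbers out of 1564:
  black-hulled: 1564 × 12/16 = 1173
  gray-hulled: 1564 × 3/16 = 293.25
  white-hulled: 1564 × 1/16 = 97.75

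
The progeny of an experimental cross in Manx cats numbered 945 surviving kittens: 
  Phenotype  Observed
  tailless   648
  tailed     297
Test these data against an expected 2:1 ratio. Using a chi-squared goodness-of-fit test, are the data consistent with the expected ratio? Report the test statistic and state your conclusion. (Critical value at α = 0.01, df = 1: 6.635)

Total ratio parts = 3. Expected numbers out of 945:
  tailless: 945 × 2/3 = 630
  tailed: 945 × 1/3 = 315
χ² = Σ (O − E)² / E
  tailless: (648 − 630)² / 630 = 0.5143
  tailed: (297 − 315)² / 315 = 1.0286
χ² = 0.5143 + 1.0286 = 1.5429 ≈ 1.543
Degrees of freedom = 2 − 1 = 1; critical value at α = 0.01 is 6.635.
Since 1.543 < 6.635, we fail to reject the null hypothesis — the data are consistent with the 2:1 ratio.

1.543; consistent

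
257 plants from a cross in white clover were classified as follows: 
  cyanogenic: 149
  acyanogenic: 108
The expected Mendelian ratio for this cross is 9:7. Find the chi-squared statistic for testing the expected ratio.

0.311

Under the 9:7 hypothesis (Σ ratio = 16, N = 257):
  cyanogenic: 257 × 9/16 = 144.5625
  acyanogenic: 257 × 7/16 = 112.4375
χ² = Σ (O − E)² / E
  cyanogenic: (149 − 144.5625)² / 144.5625 = 0.1362
  acyanogenic: (108 − 112.4375)² / 112.4375 = 0.1751
χ² = 0.1362 + 0.1751 = 0.3113 ≈ 0.311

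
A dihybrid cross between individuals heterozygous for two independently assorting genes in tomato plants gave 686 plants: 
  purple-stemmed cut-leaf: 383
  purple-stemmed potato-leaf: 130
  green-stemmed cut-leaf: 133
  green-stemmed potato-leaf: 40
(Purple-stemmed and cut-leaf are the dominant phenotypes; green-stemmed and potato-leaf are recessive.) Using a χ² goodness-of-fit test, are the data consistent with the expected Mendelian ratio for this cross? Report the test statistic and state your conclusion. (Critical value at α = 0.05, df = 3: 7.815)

A dihybrid F₂ with independent assortment and complete dominance at both loci gives a 9:3:3:1 phenotypic ratio.
Under the 9:3:3:1 hypothesis (Σ ratio = 16, N = 686):
  purple-stemmed cut-leaf: 686 × 9/16 = 385.875
  purple-stemmed potato-leaf: 686 × 3/16 = 128.625
  green-stemmed cut-leaf: 686 × 3/16 = 128.625
  green-stemmed potato-leaf: 686 × 1/16 = 42.875
χ² = Σ (O − E)² / E
  purple-stemmed cut-leaf: (383 − 385.875)² / 385.875 = 0.0214
  purple-stemmed potato-leaf: (130 − 128.625)² / 128.625 = 0.0147
  green-stemmed cut-leaf: (133 − 128.625)² / 128.625 = 0.1488
  green-stemmed potato-leaf: (40 − 42.875)² / 42.875 = 0.1928
χ² = 0.0214 + 0.0147 + 0.1488 + 0.1928 = 0.3777 ≈ 0.378
Degrees of freedom = 4 − 1 = 3; critical value at α = 0.05 is 7.815.
Since 0.378 < 7.815, we fail to reject the null hypothesis — the data are consistent with the 9:3:3:1 ratio.

0.378; consistent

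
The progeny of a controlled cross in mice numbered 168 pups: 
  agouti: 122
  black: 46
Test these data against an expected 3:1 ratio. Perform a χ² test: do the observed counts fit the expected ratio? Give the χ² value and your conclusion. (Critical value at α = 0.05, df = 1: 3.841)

The 3:1 ratio has 4 parts, so with N = 168 the expected counts are:
  agouti: 168 × 3/4 = 126
  black: 168 × 1/4 = 42
χ² = Σ (O − E)² / E
  agouti: (122 − 126)² / 126 = 0.1270
  black: (46 − 42)² / 42 = 0.3810
χ² = 0.1270 + 0.3810 = 0.508
Degrees of freedom = 2 − 1 = 1; critical value at α = 0.05 is 3.841.
Since 0.508 < 3.841, we fail to reject the null hypothesis — the data are consistent with the 3:1 ratio.

0.508; consistent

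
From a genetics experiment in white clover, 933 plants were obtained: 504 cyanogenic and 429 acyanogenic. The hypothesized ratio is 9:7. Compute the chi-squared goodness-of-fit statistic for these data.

1.887

Expected counts for N = 933 under a 9:7 ratio (total parts = 16):
  cyanogenic: 933 × 9/16 = 524.8125
  acyanogenic: 933 × 7/16 = 408.1875
χ² = Σ (O − E)² / E
  cyanogenic: (504 − 524.8125)² / 524.8125 = 0.8254
  acyanogenic: (429 − 408.1875)² / 408.1875 = 1.0612
χ² = 0.8254 + 1.0612 = 1.8866 ≈ 1.887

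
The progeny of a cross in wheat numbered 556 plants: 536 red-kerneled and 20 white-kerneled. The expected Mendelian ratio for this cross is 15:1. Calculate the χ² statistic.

6.678

The 15:1 ratio has 16 parts, so with N = 556 the expected counts are:
  red-kerneled: 556 × 15/16 = 521.25
  white-kerneled: 556 × 1/16 = 34.75
χ² = Σ (O − E)² / E
  red-kerneled: (536 − 521.25)² / 521.25 = 0.4174
  white-kerneled: (20 − 34.75)² / 34.75 = 6.2608
χ² = 0.4174 + 6.2608 = 6.6782 ≈ 6.678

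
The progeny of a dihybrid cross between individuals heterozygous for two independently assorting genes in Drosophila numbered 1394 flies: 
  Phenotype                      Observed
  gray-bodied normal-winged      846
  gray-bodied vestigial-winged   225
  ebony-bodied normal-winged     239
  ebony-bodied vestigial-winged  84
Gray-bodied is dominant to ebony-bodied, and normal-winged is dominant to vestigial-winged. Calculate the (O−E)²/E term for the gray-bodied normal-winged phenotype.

A dihybrid F₂ with independent assortment and complete dominance at both loci gives a 9:3:3:1 phenotypic ratio.
Under the 9:3:3:1 hypothesis (Σ ratio = 16, N = 1394):
  gray-bodied normal-winged: 1394 × 9/16 = 784.125
  gray-bodied vestigial-winged: 1394 × 3/16 = 261.375
  ebony-bodied normal-winged: 1394 × 3/16 = 261.375
  ebony-bodied vestigial-winged: 1394 × 1/16 = 87.125
Contribution of gray-bodied normal-winged: (846 − 784.125)² / 784.125 = 4.8825

4.883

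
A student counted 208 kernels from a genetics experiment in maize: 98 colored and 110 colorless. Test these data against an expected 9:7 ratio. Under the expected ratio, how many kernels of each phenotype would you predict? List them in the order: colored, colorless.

117, 91

The 9:7 ratio has 16 parts, so with N = 208 the expected counts are:
  colored: 208 × 9/16 = 117
  colorless: 208 × 7/16 = 91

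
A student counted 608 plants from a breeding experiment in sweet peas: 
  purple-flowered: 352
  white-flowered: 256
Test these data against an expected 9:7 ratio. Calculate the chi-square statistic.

0.668

Expected counts for N = 608 under a 9:7 ratio (total parts = 16):
  purple-flowered: 608 × 9/16 = 342
  white-flowered: 608 × 7/16 = 266
χ² = Σ (O − E)² / E
  purple-flowered: (352 − 342)² / 342 = 0.2924
  white-flowered: (256 − 266)² / 266 = 0.3759
χ² = 0.2924 + 0.3759 = 0.6683 ≈ 0.668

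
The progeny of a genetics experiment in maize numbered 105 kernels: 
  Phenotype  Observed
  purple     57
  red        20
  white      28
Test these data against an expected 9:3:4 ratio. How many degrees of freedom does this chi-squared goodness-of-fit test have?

A goodness-of-fit test with 3 phenotype classes has df = 3 − 1 = 2.

2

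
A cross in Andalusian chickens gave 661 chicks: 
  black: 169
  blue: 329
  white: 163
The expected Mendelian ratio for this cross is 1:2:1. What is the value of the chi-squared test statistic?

0.123

Expected counts for N = 661 under a 1:2:1 ratio (total parts = 4):
  black: 661 × 1/4 = 165.25
  blue: 661 × 2/4 = 330.5
  white: 661 × 1/4 = 165.25
χ² = Σ (O − E)² / E
  black: (169 − 165.25)² / 165.25 = 0.0851
  blue: (329 − 330.5)² / 330.5 = 0.0068
  white: (163 − 165.25)² / 165.25 = 0.0306
χ² = 0.0851 + 0.0068 + 0.0306 = 0.1225 ≈ 0.123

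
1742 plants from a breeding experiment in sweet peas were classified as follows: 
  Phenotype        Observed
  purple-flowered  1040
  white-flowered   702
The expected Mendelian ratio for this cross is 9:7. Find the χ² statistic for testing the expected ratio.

Under the 9:7 hypothesis (Σ ratio = 16, N = 1742):
  purple-flowered: 1742 × 9/16 = 979.875
  white-flowered: 1742 × 7/16 = 762.125
χ² = Σ (O − E)² / E
  purple-flowered: (1040 − 979.875)² / 979.875 = 3.6893
  white-flowered: (702 − 762.125)² / 762.125 = 4.7433
χ² = 3.6893 + 4.7433 = 8.4326 ≈ 8.433

8.433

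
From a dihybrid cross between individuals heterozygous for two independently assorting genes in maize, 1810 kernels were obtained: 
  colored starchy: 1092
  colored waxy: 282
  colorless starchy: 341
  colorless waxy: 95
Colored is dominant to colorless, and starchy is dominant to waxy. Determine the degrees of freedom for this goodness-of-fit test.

A dihybrid F₂ with independent assortment and complete dominance at both loci gives a 9:3:3:1 phenotypic ratio.
A goodness-of-fit test with 4 phenotype classes has df = 4 − 1 = 3.

3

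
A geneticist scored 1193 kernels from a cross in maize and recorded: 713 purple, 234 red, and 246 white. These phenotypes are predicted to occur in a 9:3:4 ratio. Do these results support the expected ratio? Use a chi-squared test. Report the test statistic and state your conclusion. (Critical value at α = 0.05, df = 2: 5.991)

Under the 9:3:4 hypothesis (Σ ratio = 16, N = 1193):
  purple: 1193 × 9/16 = 671.0625
  red: 1193 × 3/16 = 223.6875
  white: 1193 × 4/16 = 298.25
χ² = Σ (O − E)² / E
  purple: (713 − 671.0625)² / 671.0625 = 2.6208
  red: (234 − 223.6875)² / 223.6875 = 0.4754
  white: (246 − 298.25)² / 298.25 = 9.1536
χ² = 2.6208 + 0.4754 + 9.1536 = 12.2498 ≈ 12.250
Degrees of freedom = 3 − 1 = 2; critical value at α = 0.05 is 5.991.
Since 12.250 > 5.991, we reject the null hypothesis — the data do not fit the 9:3:4 ratio.

12.250; not consistent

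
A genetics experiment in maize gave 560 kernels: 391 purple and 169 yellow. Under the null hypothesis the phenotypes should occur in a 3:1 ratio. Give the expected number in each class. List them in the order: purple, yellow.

420, 140

The 3:1 ratio has 4 parts, so with N = 560 the expected counts are:
  purple: 560 × 3/4 = 420
  yellow: 560 × 1/4 = 140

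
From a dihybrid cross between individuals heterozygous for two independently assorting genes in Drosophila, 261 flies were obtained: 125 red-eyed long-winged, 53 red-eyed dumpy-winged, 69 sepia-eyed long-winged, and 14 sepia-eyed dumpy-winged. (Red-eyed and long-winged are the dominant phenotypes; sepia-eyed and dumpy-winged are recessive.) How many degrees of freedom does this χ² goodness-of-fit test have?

A dihybrid F₂ with independent assortment and complete dominance at both loci gives a 9:3:3:1 phenotypic ratio.
A goodness-of-fit test with 4 phenotype classes has df = 4 − 1 = 3.

3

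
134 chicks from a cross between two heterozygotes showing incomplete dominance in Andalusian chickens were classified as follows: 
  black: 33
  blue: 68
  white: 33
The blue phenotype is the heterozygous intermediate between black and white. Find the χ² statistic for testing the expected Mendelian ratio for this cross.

With incomplete dominance, a heterozygote × heterozygote cross gives a 1:2:1 phenotypic ratio.
Under the 1:2:1 hypothesis (Σ ratio = 4, N = 134):
  black: 134 × 1/4 = 33.5
  blue: 134 × 2/4 = 67
  white: 134 × 1/4 = 33.5
χ² = Σ (O − E)² / E
  black: (33 − 33.5)² / 33.5 = 0.0075
  blue: (68 − 67)² / 67 = 0.0149
  white: (33 − 33.5)² / 33.5 = 0.0075
χ² = 0.0075 + 0.0149 + 0.0075 = 0.0299 ≈ 0.030

0.030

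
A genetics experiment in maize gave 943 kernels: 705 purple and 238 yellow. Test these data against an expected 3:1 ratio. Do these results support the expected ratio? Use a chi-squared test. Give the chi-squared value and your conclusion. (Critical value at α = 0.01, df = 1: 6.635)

Total ratio parts = 4. Expected numbers out of 943:
  purple: 943 × 3/4 = 707.25
  yellow: 943 × 1/4 = 235.75
χ² = Σ (O − E)² / E
  purple: (705 − 707.25)² / 707.25 = 0.0072
  yellow: (238 − 235.75)² / 235.75 = 0.0215
χ² = 0.0072 + 0.0215 = 0.0287 ≈ 0.029
Degrees of freedom = 2 − 1 = 1; critical value at α = 0.01 is 6.635.
Since 0.029 < 6.635, we fail to reject the null hypothesis — the data are consistent with the 3:1 ratio.

0.029; consistent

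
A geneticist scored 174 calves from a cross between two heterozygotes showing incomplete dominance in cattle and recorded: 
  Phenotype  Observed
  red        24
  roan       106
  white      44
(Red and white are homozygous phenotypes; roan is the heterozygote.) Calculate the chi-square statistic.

With incomplete dominance, a heterozygote × heterozygote cross gives a 1:2:1 phenotypic ratio.
Total ratio parts = 4. Expected numbers out of 174:
  red: 174 × 1/4 = 43.5
  roan: 174 × 2/4 = 87
  white: 174 × 1/4 = 43.5
χ² = Σ (O − E)² / E
  red: (24 − 43.5)² / 43.5 = 8.7414
  roan: (106 − 87)² / 87 = 4.1494
  white: (44 − 43.5)² / 43.5 = 0.0057
χ² = 8.7414 + 4.1494 + 0.0057 = 12.8965 ≈ 12.897

12.897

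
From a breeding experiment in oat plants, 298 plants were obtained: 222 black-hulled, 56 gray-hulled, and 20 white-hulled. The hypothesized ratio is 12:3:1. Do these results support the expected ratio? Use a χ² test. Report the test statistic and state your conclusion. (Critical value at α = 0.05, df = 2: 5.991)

Total ratio parts = 16. Expected numbers out of 298:
  black-hulled: 298 × 12/16 = 223.5
  gray-hulled: 298 × 3/16 = 55.875
  white-hulled: 298 × 1/16 = 18.625
χ² = Σ (O − E)² / E
  black-hulled: (222 − 223.5)² / 223.5 = 0.0101
  gray-hulled: (56 − 55.875)² / 55.875 = 0.0003
  white-hulled: (20 − 18.625)² / 18.625 = 0.1015
χ² = 0.0101 + 0.0003 + 0.1015 = 0.1119 ≈ 0.112
Degrees of freedom = 3 − 1 = 2; critical value at α = 0.05 is 5.991.
Since 0.112 < 5.991, we fail to reject the null hypothesis — the data are consistent with the 12:3:1 ratio.

0.112; consistent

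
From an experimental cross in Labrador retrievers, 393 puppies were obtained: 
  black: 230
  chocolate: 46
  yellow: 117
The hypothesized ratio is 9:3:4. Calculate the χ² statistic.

Total ratio parts = 16. Expected numbers out of 393:
  black: 393 × 9/16 = 221.0625
  chocolate: 393 × 3/16 = 73.6875
  yellow: 393 × 4/16 = 98.25
χ² = Σ (O − E)² / E
  black: (230 − 221.0625)² / 221.0625 = 0.3613
  chocolate: (46 − 73.6875)² / 73.6875 = 10.4034
  yellow: (117 − 98.25)² / 98.25 = 3.5782
χ² = 0.3613 + 10.4034 + 3.5782 = 14.3429 ≈ 14.343

14.343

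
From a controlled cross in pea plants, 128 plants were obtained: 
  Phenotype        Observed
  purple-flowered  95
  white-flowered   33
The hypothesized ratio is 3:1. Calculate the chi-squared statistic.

Under the 3:1 hypothesis (Σ ratio = 4, N = 128):
  purple-flowered: 128 × 3/4 = 96
  white-flowered: 128 × 1/4 = 32
χ² = Σ (O − E)² / E
  purple-flowered: (95 − 96)² / 96 = 0.0104
  white-flowered: (33 − 32)² / 32 = 0.0312
χ² = 0.0104 + 0.0312 = 0.0416 ≈ 0.042

0.042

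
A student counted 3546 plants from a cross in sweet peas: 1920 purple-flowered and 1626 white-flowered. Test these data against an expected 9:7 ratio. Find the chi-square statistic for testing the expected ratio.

6.382

Under the 9:7 hypothesis (Σ ratio = 16, N = 3546):
  purple-flowered: 3546 × 9/16 = 1994.625
  white-flowered: 3546 × 7/16 = 1551.375
χ² = Σ (O − E)² / E
  purple-flowered: (1920 − 1994.625)² / 1994.625 = 2.7919
  white-flowered: (1626 − 1551.375)² / 1551.375 = 3.5896
χ² = 2.7919 + 3.5896 = 6.3815 ≈ 6.382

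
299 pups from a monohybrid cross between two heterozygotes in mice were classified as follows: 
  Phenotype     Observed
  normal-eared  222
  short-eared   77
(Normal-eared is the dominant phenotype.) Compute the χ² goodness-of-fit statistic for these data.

0.090

For a monohybrid cross between heterozygotes with complete dominance, the expected phenotypic ratio is 3:1.
The 3:1 ratio has 4 parts, so with N = 299 the expected counts are:
  normal-eared: 299 × 3/4 = 224.25
  short-eared: 299 × 1/4 = 74.75
χ² = Σ (O − E)² / E
  normal-eared: (222 − 224.25)² / 224.25 = 0.0226
  short-eared: (77 − 74.75)² / 74.75 = 0.0677
χ² = 0.0226 + 0.0677 = 0.0903 ≈ 0.090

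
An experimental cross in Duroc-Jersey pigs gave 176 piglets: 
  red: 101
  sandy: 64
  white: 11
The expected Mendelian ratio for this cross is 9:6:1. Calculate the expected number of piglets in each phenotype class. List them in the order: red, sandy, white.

Total ratio parts = 16. Expected numbers out of 176:
  red: 176 × 9/16 = 99
  sandy: 176 × 6/16 = 66
  white: 176 × 1/16 = 11

99, 66, 11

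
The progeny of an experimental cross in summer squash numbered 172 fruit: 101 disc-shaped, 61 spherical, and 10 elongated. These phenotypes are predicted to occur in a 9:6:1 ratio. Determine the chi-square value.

Under the 9:6:1 hypothesis (Σ ratio = 16, N = 172):
  disc-shaped: 172 × 9/16 = 96.75
  spherical: 172 × 6/16 = 64.5
  elongated: 172 × 1/16 = 10.75
χ² = Σ (O − E)² / E
  disc-shaped: (101 − 96.75)² / 96.75 = 0.1867
  spherical: (61 − 64.5)² / 64.5 = 0.1899
  elongated: (10 − 10.75)² / 10.75 = 0.0523
χ² = 0.1867 + 0.1899 + 0.0523 = 0.4289 ≈ 0.429

0.429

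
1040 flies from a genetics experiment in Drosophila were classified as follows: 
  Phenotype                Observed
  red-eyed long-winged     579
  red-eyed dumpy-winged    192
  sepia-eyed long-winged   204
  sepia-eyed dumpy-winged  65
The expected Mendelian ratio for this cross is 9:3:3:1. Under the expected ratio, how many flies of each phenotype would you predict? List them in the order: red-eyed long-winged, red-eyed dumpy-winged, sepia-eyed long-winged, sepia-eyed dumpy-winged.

585, 195, 195, 65

Under the 9:3:3:1 hypothesis (Σ ratio = 16, N = 1040):
  red-eyed long-winged: 1040 × 9/16 = 585
  red-eyed dumpy-winged: 1040 × 3/16 = 195
  sepia-eyed long-winged: 1040 × 3/16 = 195
  sepia-eyed dumpy-winged: 1040 × 1/16 = 65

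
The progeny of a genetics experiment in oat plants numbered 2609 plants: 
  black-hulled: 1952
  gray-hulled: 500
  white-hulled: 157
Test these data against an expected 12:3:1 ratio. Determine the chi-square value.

Total ratio parts = 16. Expected numbers out of 2609:
  black-hulled: 2609 × 12/16 = 1956.75
  gray-hulled: 2609 × 3/16 = 489.1875
  white-hulled: 2609 × 1/16 = 163.0625
χ² = Σ (O − E)² / E
  black-hulled: (1952 − 1956.75)² / 1956.75 = 0.0115
  gray-hulled: (500 − 489.1875)² / 489.1875 = 0.2390
  white-hulled: (157 − 163.0625)² / 163.0625 = 0.2254
χ² = 0.0115 + 0.2390 + 0.2254 = 0.4759 ≈ 0.476

0.476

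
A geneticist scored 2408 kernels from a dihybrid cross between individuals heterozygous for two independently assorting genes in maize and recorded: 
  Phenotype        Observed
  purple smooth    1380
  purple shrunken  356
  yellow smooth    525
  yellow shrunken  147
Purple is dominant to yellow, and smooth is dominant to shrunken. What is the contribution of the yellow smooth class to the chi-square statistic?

11.965

A dihybrid F₂ with independent assortment and complete dominance at both loci gives a 9:3:3:1 phenotypic ratio.
Total ratio parts = 16. Expected numbers out of 2408:
  purple smooth: 2408 × 9/16 = 1354.5
  purple shrunken: 2408 × 3/16 = 451.5
  yellow smooth: 2408 × 3/16 = 451.5
  yellow shrunken: 2408 × 1/16 = 150.5
Contribution of yellow smooth: (525 − 451.5)² / 451.5 = 11.9651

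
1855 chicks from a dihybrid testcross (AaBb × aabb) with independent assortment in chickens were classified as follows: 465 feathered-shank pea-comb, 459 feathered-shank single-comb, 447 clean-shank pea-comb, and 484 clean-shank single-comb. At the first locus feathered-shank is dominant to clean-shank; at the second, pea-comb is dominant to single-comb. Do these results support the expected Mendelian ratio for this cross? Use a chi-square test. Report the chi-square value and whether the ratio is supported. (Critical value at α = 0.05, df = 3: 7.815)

1.541; consistent

A dihybrid testcross with independent assortment gives a 1:1:1:1 ratio.
The 1:1:1:1 ratio has 4 parts, so with N = 1855 the expected counts are:
  feathered-shank pea-comb: 1855 × 1/4 = 463.75
  feathered-shank single-comb: 1855 × 1/4 = 463.75
  clean-shank pea-comb: 1855 × 1/4 = 463.75
  clean-shank single-comb: 1855 × 1/4 = 463.75
χ² = Σ (O − E)² / E
  feathered-shank pea-comb: (465 − 463.75)² / 463.75 = 0.0034
  feathered-shank single-comb: (459 − 463.75)² / 463.75 = 0.0487
  clean-shank pea-comb: (447 − 463.75)² / 463.75 = 0.6050
  clean-shank single-comb: (484 − 463.75)² / 463.75 = 0.8842
χ² = 0.0034 + 0.0487 + 0.6050 + 0.8842 = 1.5413 ≈ 1.541
Degrees of freedom = 4 − 1 = 3; critical value at α = 0.05 is 7.815.
Since 1.541 < 7.815, we fail to reject the null hypothesis — the data are consistent with the 1:1:1:1 ratio.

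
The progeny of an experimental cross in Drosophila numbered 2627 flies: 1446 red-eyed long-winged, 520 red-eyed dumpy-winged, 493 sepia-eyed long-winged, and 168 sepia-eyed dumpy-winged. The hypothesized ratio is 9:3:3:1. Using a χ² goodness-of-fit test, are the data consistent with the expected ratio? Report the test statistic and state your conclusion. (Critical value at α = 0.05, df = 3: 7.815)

2.297; consistent

Expected counts for N = 2627 under a 9:3:3:1 ratio (total parts = 16):
  red-eyed long-winged: 2627 × 9/16 = 1477.6875
  red-eyed dumpy-winged: 2627 × 3/16 = 492.5625
  sepia-eyed long-winged: 2627 × 3/16 = 492.5625
  sepia-eyed dumpy-winged: 2627 × 1/16 = 164.1875
χ² = Σ (O − E)² / E
  red-eyed long-winged: (1446 − 1477.6875)² / 1477.6875 = 0.6795
  red-eyed dumpy-winged: (520 − 492.5625)² / 492.5625 = 1.5284
  sepia-eyed long-winged: (493 − 492.5625)² / 492.5625 = 0.0004
  sepia-eyed dumpy-winged: (168 − 164.1875)² / 164.1875 = 0.0885
χ² = 0.6795 + 1.5284 + 0.0004 + 0.0885 = 2.2968 ≈ 2.297
Degrees of freedom = 4 − 1 = 3; critical value at α = 0.05 is 7.815.
Since 2.297 < 7.815, we fail to reject the null hypothesis — the data are consistent with the 9:3:3:1 ratio.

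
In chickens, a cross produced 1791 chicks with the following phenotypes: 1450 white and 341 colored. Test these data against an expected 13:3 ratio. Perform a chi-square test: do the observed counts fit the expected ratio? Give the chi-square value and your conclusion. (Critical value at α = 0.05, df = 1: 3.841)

0.099; consistent

The 13:3 ratio has 16 parts, so with N = 1791 the expected counts are:
  white: 1791 × 13/16 = 1455.1875
  colored: 1791 × 3/16 = 335.8125
χ² = Σ (O − E)² / E
  white: (1450 − 1455.1875)² / 1455.1875 = 0.0185
  colored: (341 − 335.8125)² / 335.8125 = 0.0801
χ² = 0.0185 + 0.0801 = 0.0986 ≈ 0.099
Degrees of freedom = 2 − 1 = 1; critical value at α = 0.05 is 3.841.
Since 0.099 < 3.841, we fail to reject the null hypothesis — the data are consistent with the 13:3 ratio.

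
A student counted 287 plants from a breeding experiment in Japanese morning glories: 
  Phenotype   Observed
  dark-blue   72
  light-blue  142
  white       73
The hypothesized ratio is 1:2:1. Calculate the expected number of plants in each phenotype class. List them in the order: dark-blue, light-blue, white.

71.75, 143.5, 71.75

Total ratio parts = 4. Expected numbers out of 287:
  dark-blue: 287 × 1/4 = 71.75
  light-blue: 287 × 2/4 = 143.5
  white: 287 × 1/4 = 71.75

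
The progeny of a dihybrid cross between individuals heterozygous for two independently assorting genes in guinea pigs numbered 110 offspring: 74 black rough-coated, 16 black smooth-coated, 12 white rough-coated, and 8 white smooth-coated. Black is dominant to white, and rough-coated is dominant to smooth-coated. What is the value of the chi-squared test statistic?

7.204

A dihybrid F₂ with independent assortment and complete dominance at both loci gives a 9:3:3:1 phenotypic ratio.
Total ratio parts = 16. Expected numbers out of 110:
  black rough-coated: 110 × 9/16 = 61.875
  black smooth-coated: 110 × 3/16 = 20.625
  white rough-coated: 110 × 3/16 = 20.625
  white smooth-coated: 110 × 1/16 = 6.875
χ² = Σ (O − E)² / E
  black rough-coated: (74 − 61.875)² / 61.875 = 2.3760
  black smooth-coated: (16 − 20.625)² / 20.625 = 1.0371
  white rough-coated: (12 − 20.625)² / 20.625 = 3.6068
  white smooth-coated: (8 − 6.875)² / 6.875 = 0.1841
χ² = 2.3760 + 1.0371 + 3.6068 + 0.1841 = 7.204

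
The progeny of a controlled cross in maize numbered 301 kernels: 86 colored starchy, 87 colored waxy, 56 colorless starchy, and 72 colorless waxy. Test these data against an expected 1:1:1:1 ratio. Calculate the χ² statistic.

Under the 1:1:1:1 hypothesis (Σ ratio = 4, N = 301):
  colored starchy: 301 × 1/4 = 75.25
  colored waxy: 301 × 1/4 = 75.25
  colorless starchy: 301 × 1/4 = 75.25
  colorless waxy: 301 × 1/4 = 75.25
χ² = Σ (O − E)² / E
  colored starchy: (86 − 75.25)² / 75.25 = 1.5357
  colored waxy: (87 − 75.25)² / 75.25 = 1.8347
  colorless starchy: (56 − 75.25)² / 75.25 = 4.9244
  colorless waxy: (72 − 75.25)² / 75.25 = 0.1404
χ² = 1.5357 + 1.8347 + 4.9244 + 0.1404 = 8.4352 ≈ 8.435

8.435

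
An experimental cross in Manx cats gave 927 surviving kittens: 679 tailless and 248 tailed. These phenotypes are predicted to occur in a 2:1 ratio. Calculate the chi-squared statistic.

Total ratio parts = 3. Expected numbers out of 927:
  tailless: 927 × 2/3 = 618
  tailed: 927 × 1/3 = 309
χ² = Σ (O − E)² / E
  tailless: (679 − 618)² / 618 = 6.0210
  tailed: (248 − 309)² / 309 = 12.0421
χ² = 6.0210 + 12.0421 = 18.0631 ≈ 18.063

18.063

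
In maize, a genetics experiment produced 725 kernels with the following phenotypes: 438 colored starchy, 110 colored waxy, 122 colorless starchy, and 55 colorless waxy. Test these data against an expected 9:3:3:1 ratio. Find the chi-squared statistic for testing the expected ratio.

Under the 9:3:3:1 hypothesis (Σ ratio = 16, N = 725):
  colored starchy: 725 × 9/16 = 407.8125
  colored waxy: 725 × 3/16 = 135.9375
  colorless starchy: 725 × 3/16 = 135.9375
  colorless waxy: 725 × 1/16 = 45.3125
χ² = Σ (O − E)² / E
  colored starchy: (438 − 407.8125)² / 407.8125 = 2.2346
  colored waxy: (110 − 135.9375)² / 135.9375 = 4.9490
  colorless starchy: (122 − 135.9375)² / 135.9375 = 1.4290
  colorless waxy: (55 − 45.3125)² / 45.3125 = 2.0711
χ² = 2.2346 + 4.9490 + 1.4290 + 2.0711 = 10.6837 ≈ 10.684

10.684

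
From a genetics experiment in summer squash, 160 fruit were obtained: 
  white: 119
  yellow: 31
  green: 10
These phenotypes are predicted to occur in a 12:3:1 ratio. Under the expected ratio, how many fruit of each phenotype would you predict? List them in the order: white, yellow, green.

The 12:3:1 ratio has 16 parts, so with N = 160 the expected counts are:
  white: 160 × 12/16 = 120
  yellow: 160 × 3/16 = 30
  green: 160 × 1/16 = 10

120, 30, 10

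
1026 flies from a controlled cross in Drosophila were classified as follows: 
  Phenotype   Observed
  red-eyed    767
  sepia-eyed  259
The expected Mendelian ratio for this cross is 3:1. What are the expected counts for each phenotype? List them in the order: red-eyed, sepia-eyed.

769.5, 256.5

Total ratio parts = 4. Expected numbers out of 1026:
  red-eyed: 1026 × 3/4 = 769.5
  sepia-eyed: 1026 × 1/4 = 256.5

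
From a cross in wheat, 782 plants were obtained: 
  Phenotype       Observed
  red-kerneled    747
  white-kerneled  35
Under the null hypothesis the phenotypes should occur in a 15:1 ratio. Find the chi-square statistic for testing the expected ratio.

4.202

Under the 15:1 hypothesis (Σ ratio = 16, N = 782):
  red-kerneled: 782 × 15/16 = 733.125
  white-kerneled: 782 × 1/16 = 48.875
χ² = Σ (O − E)² / E
  red-kerneled: (747 − 733.125)² / 733.125 = 0.2626
  white-kerneled: (35 − 48.875)² / 48.875 = 3.9389
χ² = 0.2626 + 3.9389 = 4.2015 ≈ 4.202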